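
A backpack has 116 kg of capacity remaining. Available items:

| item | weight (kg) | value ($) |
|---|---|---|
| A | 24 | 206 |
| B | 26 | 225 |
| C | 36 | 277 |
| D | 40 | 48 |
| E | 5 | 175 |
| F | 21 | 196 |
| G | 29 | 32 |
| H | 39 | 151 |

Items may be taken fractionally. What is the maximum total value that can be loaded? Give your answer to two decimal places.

Sort by value per unit weight and fill in that order.
Order: E (175/5=35.00) > F (196/21=9.33) > B (225/26=8.65) > A (206/24=8.58) > C (277/36=7.69) > H (151/39=3.87) > D (48/40=1.20) > G (32/29=1.10)
Fill: take E (5 @ 175) → take F (21 @ 196) → take B (26 @ 225) → take A (24 @ 206) → take C (36 @ 277) → take 4/39 of H → 15.49; 116/116 used.
Total value = 1094.49

1094.49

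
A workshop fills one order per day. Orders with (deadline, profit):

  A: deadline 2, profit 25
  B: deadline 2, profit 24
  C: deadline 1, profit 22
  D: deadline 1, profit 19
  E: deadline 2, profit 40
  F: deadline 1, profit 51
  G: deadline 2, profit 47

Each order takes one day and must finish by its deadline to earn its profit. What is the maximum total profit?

98

Take jobs in profit order; each goes to the latest open slot no later than its deadline.
By profit: F(d1,51), G(d2,47), E(d2,40), A(d2,25), B(d2,24), C(d1,22), D(d1,19)
F→slot 1; G→slot 2; E skipped; A skipped; B skipped; C skipped; D skipped.
Profit = 51 + 47 = 98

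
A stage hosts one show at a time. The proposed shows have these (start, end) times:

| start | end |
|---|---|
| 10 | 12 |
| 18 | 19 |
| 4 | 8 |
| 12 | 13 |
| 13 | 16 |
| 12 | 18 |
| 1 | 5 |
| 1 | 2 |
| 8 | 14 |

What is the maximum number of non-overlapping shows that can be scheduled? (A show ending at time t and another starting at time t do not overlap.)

6

By end time: (1,2), (1,5), (4,8), (10,12), (12,13), (8,14), (13,16), (12,18), (18,19).
Pick (1,2); next start ≥ 2 → (4,8); next start ≥ 8 → (10,12); next start ≥ 12 → (12,13); next start ≥ 13 → (13,16); next start ≥ 16 → (18,19).
Selected 6 shows.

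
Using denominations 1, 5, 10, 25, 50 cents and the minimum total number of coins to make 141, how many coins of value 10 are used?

141 = 2×50 + 1×25 + 1×10 + 1×5 + 1×1
Count of 10: 1

1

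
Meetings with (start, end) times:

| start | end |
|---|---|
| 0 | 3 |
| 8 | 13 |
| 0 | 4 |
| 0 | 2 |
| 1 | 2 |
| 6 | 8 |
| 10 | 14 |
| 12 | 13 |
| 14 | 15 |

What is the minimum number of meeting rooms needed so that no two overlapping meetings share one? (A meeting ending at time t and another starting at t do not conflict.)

Count concurrent intervals with a sweep; the peak is the room count.
starts: [0, 0, 0, 1, 6, 8, 10, 12, 14]
ends:   [2, 2, 3, 4, 8, 13, 13, 14, 15]
s0→1 s0→2 s0→3 s1→4  — peak 4.

4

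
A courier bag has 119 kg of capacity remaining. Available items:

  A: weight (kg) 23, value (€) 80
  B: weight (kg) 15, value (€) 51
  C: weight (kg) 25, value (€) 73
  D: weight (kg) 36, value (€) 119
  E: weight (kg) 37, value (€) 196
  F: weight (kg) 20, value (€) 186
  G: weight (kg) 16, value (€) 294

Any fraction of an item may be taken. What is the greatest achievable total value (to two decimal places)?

833.44

Greedy by value/weight ratio, highest first.
Ratios (sorted): G 18.38, F 9.30, E 5.30, A 3.48, B 3.40, D 3.31, C 2.92
take G (16 @ 294); take F (20 @ 186); take E (37 @ 196); take A (23 @ 80); take B (15 @ 51); take 8/36 of D → 26.44. Capacity used 119/119.
Total value = 833.44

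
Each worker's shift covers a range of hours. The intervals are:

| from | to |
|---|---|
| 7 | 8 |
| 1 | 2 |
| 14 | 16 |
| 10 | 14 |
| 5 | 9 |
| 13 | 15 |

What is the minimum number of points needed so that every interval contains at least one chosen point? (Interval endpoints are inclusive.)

3

Process intervals by earliest right end; each time one isn't hit yet, stab at its right endpoint.
By right end: [1,2]  [7,8]  [5,9]  [10,14]  [13,15]  [14,16]
[1,2] uncovered → point at 2; [7,8] uncovered → point at 8; [10,14] uncovered → point at 14.
Points: 2, 8, 14 (3 total).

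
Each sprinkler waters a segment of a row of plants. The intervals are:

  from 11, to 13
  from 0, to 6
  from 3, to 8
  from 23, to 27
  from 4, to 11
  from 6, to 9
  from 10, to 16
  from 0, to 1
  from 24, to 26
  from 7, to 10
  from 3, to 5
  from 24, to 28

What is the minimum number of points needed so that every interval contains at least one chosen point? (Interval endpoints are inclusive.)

By right end: [0,1]  [3,5]  [0,6]  [3,8]  [6,9]  [7,10]  [4,11]  [11,13]  [10,16]  [24,26]  [23,27]  [24,28]
[0,1] uncovered → point at 1; [3,5] uncovered → point at 5; [6,9] uncovered → point at 9; [11,13] uncovered → point at 13; [24,26] uncovered → point at 26.
Points: 1, 5, 9, 13, 26 (5 total).

5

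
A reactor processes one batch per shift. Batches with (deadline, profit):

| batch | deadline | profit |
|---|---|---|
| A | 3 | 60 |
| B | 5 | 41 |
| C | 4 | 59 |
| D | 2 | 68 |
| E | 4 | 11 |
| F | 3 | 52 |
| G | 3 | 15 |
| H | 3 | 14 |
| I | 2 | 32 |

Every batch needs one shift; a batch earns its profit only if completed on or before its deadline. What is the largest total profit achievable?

280

Take jobs in profit order; each goes to the latest open slot no later than its deadline.
Profit order: D=68 A=60 C=59 F=52 B=41 I=32 G=15 H=14 E=11
Assign: D→slot 2, A→slot 3, C→slot 4, F→slot 1, B→slot 5, I skipped, G skipped, H skipped, E skipped.
Slots: [1:F] [2:D] [3:A] [4:C] [5:B]
Profit = 52 + 68 + 60 + 59 + 41 = 280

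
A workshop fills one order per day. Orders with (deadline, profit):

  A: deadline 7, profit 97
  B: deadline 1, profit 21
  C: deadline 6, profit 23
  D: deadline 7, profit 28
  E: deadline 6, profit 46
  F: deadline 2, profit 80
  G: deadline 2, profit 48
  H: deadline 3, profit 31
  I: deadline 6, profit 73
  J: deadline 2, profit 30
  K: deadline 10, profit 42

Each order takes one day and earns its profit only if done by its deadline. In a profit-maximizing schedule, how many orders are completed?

8

By profit: A(d7,97), F(d2,80), I(d6,73), G(d2,48), E(d6,46), K(d10,42), H(d3,31), J(d2,30), D(d7,28), C(d6,23), B(d1,21)
A→slot 7; F→slot 2; I→slot 6; G→slot 1; E→slot 5; K→slot 10; H→slot 3; J skipped; D→slot 4; C skipped; B skipped.
8 of 11 scheduled.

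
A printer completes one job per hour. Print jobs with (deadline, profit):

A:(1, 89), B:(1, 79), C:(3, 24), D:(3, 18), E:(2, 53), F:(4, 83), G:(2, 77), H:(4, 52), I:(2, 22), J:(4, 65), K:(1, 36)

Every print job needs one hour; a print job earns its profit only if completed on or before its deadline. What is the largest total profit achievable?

314

Profit order: A=89 F=83 B=79 G=77 J=65 E=53 H=52 K=36 C=24 I=22 D=18
Assign: A→slot 1, F→slot 4, B skipped, G→slot 2, J→slot 3, E skipped, H skipped, K skipped, C skipped, I skipped, D skipped.
Slots: [1:A] [2:G] [3:J] [4:F]
Profit = 89 + 77 + 65 + 83 = 314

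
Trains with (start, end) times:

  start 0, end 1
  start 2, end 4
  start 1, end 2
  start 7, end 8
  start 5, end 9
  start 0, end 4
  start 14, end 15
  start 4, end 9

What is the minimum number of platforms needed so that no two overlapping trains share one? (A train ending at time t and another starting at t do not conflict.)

starts: [0, 0, 1, 2, 4, 5, 7, 14]
ends:   [1, 2, 4, 4, 8, 9, 9, 15]
s0→1 s0→2 e1→1 s1→2 e2→1 s2→2 e4→1 e4→0 s4→1 s5→2 s7→3  — peak 3.

3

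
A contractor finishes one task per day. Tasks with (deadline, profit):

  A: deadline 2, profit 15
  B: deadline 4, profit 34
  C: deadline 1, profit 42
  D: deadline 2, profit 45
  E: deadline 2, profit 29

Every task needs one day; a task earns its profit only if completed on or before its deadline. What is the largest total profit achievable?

By profit: D(d2,45), C(d1,42), B(d4,34), E(d2,29), A(d2,15)
D→slot 2; C→slot 1; B→slot 4; E skipped; A skipped.
Profit = 42 + 45 + 34 = 121

121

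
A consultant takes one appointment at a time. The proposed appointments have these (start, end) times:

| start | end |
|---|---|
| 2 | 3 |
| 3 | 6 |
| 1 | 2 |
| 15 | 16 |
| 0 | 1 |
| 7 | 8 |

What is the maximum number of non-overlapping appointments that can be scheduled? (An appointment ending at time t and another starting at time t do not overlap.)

6

Sort by end time and greedily take each interval whose start is ≥ the last chosen end.
By end time: (0,1), (1,2), (2,3), (3,6), (7,8), (15,16).
Pick (0,1); next start ≥ 1 → (1,2); next start ≥ 2 → (2,3); next start ≥ 3 → (3,6); next start ≥ 6 → (7,8); next start ≥ 8 → (15,16).
Selected 6 appointments.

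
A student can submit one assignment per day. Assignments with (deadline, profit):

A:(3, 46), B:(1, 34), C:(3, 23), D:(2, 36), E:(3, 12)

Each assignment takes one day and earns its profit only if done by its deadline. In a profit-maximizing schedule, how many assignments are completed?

By profit: A(d3,46), D(d2,36), B(d1,34), C(d3,23), E(d3,12)
A→slot 3; D→slot 2; B→slot 1; C skipped; E skipped.
3 of 5 scheduled.

3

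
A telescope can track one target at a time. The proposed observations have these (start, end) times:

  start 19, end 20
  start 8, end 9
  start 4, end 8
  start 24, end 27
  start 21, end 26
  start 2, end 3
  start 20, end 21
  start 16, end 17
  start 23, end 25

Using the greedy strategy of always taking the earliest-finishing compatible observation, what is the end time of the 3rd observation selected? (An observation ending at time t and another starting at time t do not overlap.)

Sort by end time and greedily take each interval whose start is ≥ the last chosen end.
By end time: (2,3), (4,8), (8,9), (16,17), (19,20), (20,21), (23,25), (21,26), (24,27).
Pick (2,3); next start ≥ 3 → (4,8); next start ≥ 8 → (8,9); next start ≥ 9 → (16,17); next start ≥ 17 → (19,20); next start ≥ 20 → (20,21); next start ≥ 21 → (23,25).
Selected: (2,3) (4,8) (8,9) (16,17) (19,20) (20,21) (23,25)

9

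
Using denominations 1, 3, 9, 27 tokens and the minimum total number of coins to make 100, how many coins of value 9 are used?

2

100 = 3×27 + 2×9 + 1×1
Count of 9: 2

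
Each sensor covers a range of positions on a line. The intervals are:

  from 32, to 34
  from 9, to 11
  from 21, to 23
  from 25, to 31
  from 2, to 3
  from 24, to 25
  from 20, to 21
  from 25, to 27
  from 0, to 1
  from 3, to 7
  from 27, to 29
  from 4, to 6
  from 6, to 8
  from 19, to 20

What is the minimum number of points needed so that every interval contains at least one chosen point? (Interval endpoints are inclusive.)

9

Process intervals by earliest right end; each time one isn't hit yet, stab at its right endpoint.
Sorted: [0,1] [2,3] [4,6] [3,7] [6,8] [9,11] [19,20] [20,21] [21,23] [24,25] [25,27] [27,29] [25,31] [32,34]
{[0,1]} hit by 1; {[2,3]} hit by 3; {[4,6],[3,7],[6,8]} hit by 6; {[9,11]} hit by 11; {[19,20],[20,21]} hit by 20; {[21,23]} hit by 23; {[24,25],[25,27]} hit by 25; {[27,29],[25,31]} hit by 29; {[32,34]} hit by 34.
Points: 1, 3, 6, 11, 20, 23, 25, 29, 34 (9 total).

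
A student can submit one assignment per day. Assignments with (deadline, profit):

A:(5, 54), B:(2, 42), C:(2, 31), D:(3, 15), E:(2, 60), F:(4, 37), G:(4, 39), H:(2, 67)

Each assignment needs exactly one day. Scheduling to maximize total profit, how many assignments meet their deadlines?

Profit order: H=67 E=60 A=54 B=42 G=39 F=37 C=31 D=15
Assign: H→slot 2, E→slot 1, A→slot 5, B skipped, G→slot 4, F→slot 3, C skipped, D skipped.
Slots: [1:E] [2:H] [3:F] [4:G] [5:A]
5 of 8 scheduled.

5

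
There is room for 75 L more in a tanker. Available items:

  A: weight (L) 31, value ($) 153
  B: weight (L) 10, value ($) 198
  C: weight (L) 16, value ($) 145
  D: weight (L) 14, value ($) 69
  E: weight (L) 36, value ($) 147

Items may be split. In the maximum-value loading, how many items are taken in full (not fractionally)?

4

Ratios (sorted): B 19.80, C 9.06, A 4.94, D 4.93, E 4.08
take B (10 @ 198); take C (16 @ 145); take A (31 @ 153); take D (14 @ 69); take 4/36 of E → 16.33. Capacity used 75/75.
4 item(s) taken whole; one partial (take 4/36 of E).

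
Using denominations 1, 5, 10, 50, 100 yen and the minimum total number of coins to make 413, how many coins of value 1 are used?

Use the largest denomination that fits, subtract, and repeat.
413 − 4×100→13 − 1×10→3 − 3×1→0
Count of 1: 3

3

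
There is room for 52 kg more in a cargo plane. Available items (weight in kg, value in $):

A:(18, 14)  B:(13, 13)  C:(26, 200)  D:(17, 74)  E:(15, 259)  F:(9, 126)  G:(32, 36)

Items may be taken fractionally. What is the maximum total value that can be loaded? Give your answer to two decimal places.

Ratios (sorted): E 17.27, F 14.00, C 7.69, D 4.35, G 1.12, B 1.00, A 0.78
take E (15 @ 259); take F (9 @ 126); take C (26 @ 200); take 2/17 of D → 8.71. Capacity used 52/52.
Total value = 593.71

593.71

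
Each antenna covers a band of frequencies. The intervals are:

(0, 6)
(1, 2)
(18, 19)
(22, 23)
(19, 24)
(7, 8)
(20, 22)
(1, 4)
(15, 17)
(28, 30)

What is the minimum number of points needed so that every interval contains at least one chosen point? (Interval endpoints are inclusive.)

Process intervals by earliest right end; each time one isn't hit yet, stab at its right endpoint.
Sorted: [1,2] [1,4] [0,6] [7,8] [15,17] [18,19] [20,22] [22,23] [19,24] [28,30]
{[1,2],[1,4],[0,6]} hit by 2; {[7,8]} hit by 8; {[15,17]} hit by 17; {[18,19]} hit by 19; {[20,22],[22,23],[19,24]} hit by 22; {[28,30]} hit by 30.
Points: 2, 8, 17, 19, 22, 30 (6 total).

6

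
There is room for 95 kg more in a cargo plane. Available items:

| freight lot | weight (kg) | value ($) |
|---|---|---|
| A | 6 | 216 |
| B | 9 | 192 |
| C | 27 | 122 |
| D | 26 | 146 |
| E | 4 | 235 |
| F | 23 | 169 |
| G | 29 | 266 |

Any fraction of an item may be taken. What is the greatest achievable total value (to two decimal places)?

1212.77

Sort by value per unit weight and fill in that order.
Order: E (235/4=58.75) > A (216/6=36.00) > B (192/9=21.33) > G (266/29=9.17) > F (169/23=7.35) > D (146/26=5.62) > C (122/27=4.52)
Fill: take E (4 @ 235) → take A (6 @ 216) → take B (9 @ 192) → take G (29 @ 266) → take F (23 @ 169) → take 24/26 of D → 134.77; 95/95 used.
Total value = 1212.77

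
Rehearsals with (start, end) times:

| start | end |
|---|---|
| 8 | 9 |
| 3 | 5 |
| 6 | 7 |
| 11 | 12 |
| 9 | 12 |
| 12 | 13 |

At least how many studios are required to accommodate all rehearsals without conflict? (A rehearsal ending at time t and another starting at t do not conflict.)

2

The answer is the maximum number of intervals overlapping at any instant.
starts: [3, 6, 8, 9, 11, 12]
ends:   [5, 7, 9, 12, 12, 13]
s3→1 e5→0 s6→1 e7→0 s8→1 e9→0 s9→1 s11→2  — peak 2.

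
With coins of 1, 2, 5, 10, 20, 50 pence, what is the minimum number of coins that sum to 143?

6

143 = 2×50 + 2×20 + 1×2 + 1×1
Total coins = 2 + 2 + 1 + 1 = 6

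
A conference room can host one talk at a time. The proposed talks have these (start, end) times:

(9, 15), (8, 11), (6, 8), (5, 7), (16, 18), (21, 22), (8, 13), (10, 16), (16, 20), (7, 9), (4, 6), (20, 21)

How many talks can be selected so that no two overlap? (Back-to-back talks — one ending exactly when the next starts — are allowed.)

Sort by end time and greedily take each interval whose start is ≥ the last chosen end.
By end time: (4,6), (5,7), (6,8), (7,9), (8,11), (8,13), (9,15), (10,16), (16,18), (16,20), (20,21), (21,22).
Pick (4,6); next start ≥ 6 → (6,8); next start ≥ 8 → (8,11); next start ≥ 11 → (16,18); next start ≥ 18 → (20,21); next start ≥ 21 → (21,22).
Selected 6 talks.

6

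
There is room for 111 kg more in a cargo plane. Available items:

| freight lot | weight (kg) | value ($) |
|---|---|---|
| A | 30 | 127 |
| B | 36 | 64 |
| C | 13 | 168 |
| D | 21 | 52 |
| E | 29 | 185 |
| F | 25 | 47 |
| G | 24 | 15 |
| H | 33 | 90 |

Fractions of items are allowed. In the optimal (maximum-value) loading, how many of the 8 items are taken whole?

4

Ratios (sorted): C 12.92, E 6.38, A 4.23, H 2.73, D 2.48, F 1.88, B 1.78, G 0.62
take C (13 @ 168); take E (29 @ 185); take A (30 @ 127); take H (33 @ 90); take 6/21 of D → 14.86. Capacity used 111/111.
4 item(s) taken whole; one partial (take 6/21 of D).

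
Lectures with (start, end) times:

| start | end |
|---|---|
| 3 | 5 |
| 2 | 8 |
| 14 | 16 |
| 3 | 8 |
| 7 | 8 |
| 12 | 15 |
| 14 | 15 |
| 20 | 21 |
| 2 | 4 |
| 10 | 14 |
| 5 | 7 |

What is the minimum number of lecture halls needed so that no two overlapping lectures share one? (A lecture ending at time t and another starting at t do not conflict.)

starts: [2, 2, 3, 3, 5, 7, 10, 12, 14, 14, 20]
ends:   [4, 5, 7, 8, 8, 8, 14, 15, 15, 16, 21]
s2→1 s2→2 s3→3 s3→4  — peak 4.

4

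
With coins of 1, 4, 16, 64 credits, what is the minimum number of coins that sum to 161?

Greedy: take as many of the largest coin as possible, then repeat with the remainder.
161 = 2×64 + 2×16 + 1×1
Total coins = 2 + 2 + 1 = 5

5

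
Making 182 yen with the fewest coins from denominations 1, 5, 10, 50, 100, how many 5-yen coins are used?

0

182 − 1×100→82 − 1×50→32 − 3×10→2 − 2×1→0
Count of 5: 0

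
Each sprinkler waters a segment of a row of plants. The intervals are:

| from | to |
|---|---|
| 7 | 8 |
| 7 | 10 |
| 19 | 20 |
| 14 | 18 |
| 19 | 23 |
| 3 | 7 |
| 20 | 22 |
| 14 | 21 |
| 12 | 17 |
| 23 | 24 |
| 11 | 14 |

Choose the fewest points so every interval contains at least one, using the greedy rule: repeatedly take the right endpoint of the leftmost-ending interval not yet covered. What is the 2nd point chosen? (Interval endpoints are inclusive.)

14

Sort by right endpoint; whenever an interval is uncovered, place a point at its right end.
Sorted: [3,7] [7,8] [7,10] [11,14] [12,17] [14,18] [19,20] [14,21] [20,22] [19,23] [23,24]
{[3,7],[7,8],[7,10]} hit by 7; {[11,14],[12,17],[14,18]} hit by 14; {[19,20],[14,21],[20,22],[19,23]} hit by 20; {[23,24]} hit by 24.
Points: 7, 14, 20, 24 (4 total).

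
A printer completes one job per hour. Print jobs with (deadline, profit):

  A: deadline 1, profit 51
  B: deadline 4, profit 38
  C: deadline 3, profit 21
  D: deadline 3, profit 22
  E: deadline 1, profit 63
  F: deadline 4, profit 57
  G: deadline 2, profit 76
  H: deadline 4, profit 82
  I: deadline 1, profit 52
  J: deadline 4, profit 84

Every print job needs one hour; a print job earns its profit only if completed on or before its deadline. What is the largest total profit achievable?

By profit: J(d4,84), H(d4,82), G(d2,76), E(d1,63), F(d4,57), I(d1,52), A(d1,51), B(d4,38), D(d3,22), C(d3,21)
J→slot 4; H→slot 3; G→slot 2; E→slot 1; F skipped; I skipped; A skipped; B skipped; D skipped; C skipped.
Profit = 63 + 76 + 82 + 84 = 305

305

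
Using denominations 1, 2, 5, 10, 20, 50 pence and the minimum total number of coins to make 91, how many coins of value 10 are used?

0

Use the largest denomination that fits, subtract, and repeat.
91 = 1×50 + 2×20 + 1×1
Count of 10: 0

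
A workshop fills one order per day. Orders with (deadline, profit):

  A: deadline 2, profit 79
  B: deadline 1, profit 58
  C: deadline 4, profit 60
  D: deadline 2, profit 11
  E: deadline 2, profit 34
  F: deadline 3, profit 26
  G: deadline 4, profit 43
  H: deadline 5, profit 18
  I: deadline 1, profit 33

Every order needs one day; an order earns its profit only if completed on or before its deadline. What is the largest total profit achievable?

258

Profit order: A=79 C=60 B=58 G=43 E=34 I=33 F=26 H=18 D=11
Assign: A→slot 2, C→slot 4, B→slot 1, G→slot 3, E skipped, I skipped, F skipped, H→slot 5, D skipped.
Slots: [1:B] [2:A] [3:G] [4:C] [5:H]
Profit = 58 + 79 + 43 + 60 + 18 = 258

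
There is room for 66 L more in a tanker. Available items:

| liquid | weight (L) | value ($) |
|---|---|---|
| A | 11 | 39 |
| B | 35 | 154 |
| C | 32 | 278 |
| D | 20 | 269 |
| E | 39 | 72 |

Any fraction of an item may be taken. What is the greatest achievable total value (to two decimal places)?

Ratios (sorted): D 13.45, C 8.69, B 4.40, A 3.55, E 1.85
take D (20 @ 269); take C (32 @ 278); take 14/35 of B → 61.60. Capacity used 66/66.
Total value = 608.60

608.60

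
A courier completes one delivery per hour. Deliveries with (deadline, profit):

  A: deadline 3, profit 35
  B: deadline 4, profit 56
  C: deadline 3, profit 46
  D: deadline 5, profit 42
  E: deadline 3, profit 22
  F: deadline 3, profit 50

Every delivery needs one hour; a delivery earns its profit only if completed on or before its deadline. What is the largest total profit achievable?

By profit: B(d4,56), F(d3,50), C(d3,46), D(d5,42), A(d3,35), E(d3,22)
B→slot 4; F→slot 3; C→slot 2; D→slot 5; A→slot 1; E skipped.
Profit = 35 + 46 + 50 + 56 + 42 = 229

229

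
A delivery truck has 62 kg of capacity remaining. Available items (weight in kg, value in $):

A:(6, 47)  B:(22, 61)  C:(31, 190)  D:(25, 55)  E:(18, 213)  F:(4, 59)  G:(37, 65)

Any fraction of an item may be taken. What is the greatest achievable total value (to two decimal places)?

517.32

Sort by value per unit weight and fill in that order.
Ratios (sorted): F 14.75, E 11.83, A 7.83, C 6.13, B 2.77, D 2.20, G 1.76
take F (4 @ 59); take E (18 @ 213); take A (6 @ 47); take C (31 @ 190); take 3/22 of B → 8.32. Capacity used 62/62.
Total value = 517.32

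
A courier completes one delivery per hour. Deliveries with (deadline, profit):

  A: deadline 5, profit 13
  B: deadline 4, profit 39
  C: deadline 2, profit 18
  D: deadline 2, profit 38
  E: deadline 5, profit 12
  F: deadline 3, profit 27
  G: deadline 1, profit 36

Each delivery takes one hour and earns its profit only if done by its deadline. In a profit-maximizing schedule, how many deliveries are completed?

5

Sort by profit descending; place each in the latest free slot ≤ its deadline.
By profit: B(d4,39), D(d2,38), G(d1,36), F(d3,27), C(d2,18), A(d5,13), E(d5,12)
B→slot 4; D→slot 2; G→slot 1; F→slot 3; C skipped; A→slot 5; E skipped.
5 of 7 scheduled.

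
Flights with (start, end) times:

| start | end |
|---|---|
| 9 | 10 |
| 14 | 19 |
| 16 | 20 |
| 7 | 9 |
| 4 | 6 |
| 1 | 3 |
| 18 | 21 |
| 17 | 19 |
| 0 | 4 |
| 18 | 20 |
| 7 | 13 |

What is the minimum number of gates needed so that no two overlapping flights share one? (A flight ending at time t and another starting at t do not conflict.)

5

Count concurrent intervals with a sweep; the peak is the room count.
Events (time:±→running): 0:+→1 1:+→2 3:-→1 4:-→0 4:+→1 6:-→0 7:+→1 7:+→2 9:-→1 9:+→2 10:-→1 13:-→0 14:+→1 16:+→2 17:+→3 18:+→4 18:+→5 … peak 5.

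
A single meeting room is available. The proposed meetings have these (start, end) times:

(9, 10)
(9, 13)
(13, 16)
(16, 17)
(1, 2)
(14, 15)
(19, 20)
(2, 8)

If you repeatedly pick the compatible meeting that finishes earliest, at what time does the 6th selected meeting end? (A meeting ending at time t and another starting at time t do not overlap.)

20

By end time: (1,2), (2,8), (9,10), (9,13), (14,15), (13,16), (16,17), (19,20).
Pick (1,2); next start ≥ 2 → (2,8); next start ≥ 8 → (9,10); next start ≥ 10 → (14,15); next start ≥ 15 → (16,17); next start ≥ 17 → (19,20).
Selected: (1,2) (2,8) (9,10) (14,15) (16,17) (19,20)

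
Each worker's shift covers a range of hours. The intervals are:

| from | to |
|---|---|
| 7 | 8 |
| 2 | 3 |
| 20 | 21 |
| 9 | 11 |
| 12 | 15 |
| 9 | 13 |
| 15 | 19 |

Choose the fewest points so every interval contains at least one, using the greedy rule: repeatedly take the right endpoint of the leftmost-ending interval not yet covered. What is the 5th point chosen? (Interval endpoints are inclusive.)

21

By right end: [2,3]  [7,8]  [9,11]  [9,13]  [12,15]  [15,19]  [20,21]
[2,3] uncovered → point at 3; [7,8] uncovered → point at 8; [9,11] uncovered → point at 11; [12,15] uncovered → point at 15; [20,21] uncovered → point at 21.
Points: 3, 8, 11, 15, 21 (5 total).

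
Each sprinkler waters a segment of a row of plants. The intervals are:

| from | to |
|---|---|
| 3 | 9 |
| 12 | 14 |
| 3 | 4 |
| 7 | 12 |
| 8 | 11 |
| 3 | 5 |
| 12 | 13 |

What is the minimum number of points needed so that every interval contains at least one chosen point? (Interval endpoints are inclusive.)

Sort by right endpoint; whenever an interval is uncovered, place a point at its right end.
By right end: [3,4]  [3,5]  [3,9]  [8,11]  [7,12]  [12,13]  [12,14]
[3,4] uncovered → point at 4; [8,11] uncovered → point at 11; [12,13] uncovered → point at 13.
Points: 4, 11, 13 (3 total).

3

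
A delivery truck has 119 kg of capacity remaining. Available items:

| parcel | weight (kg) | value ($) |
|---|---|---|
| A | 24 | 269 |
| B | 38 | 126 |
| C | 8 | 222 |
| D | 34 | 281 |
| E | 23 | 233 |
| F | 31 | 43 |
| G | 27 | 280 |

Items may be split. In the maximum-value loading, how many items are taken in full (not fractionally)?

Sort by value per unit weight and fill in that order.
Order: C (222/8=27.75) > A (269/24=11.21) > G (280/27=10.37) > E (233/23=10.13) > D (281/34=8.26) > B (126/38=3.32) > F (43/31=1.39)
Fill: take C (8 @ 222) → take A (24 @ 269) → take G (27 @ 280) → take E (23 @ 233) → take D (34 @ 281) → take 3/38 of B → 9.95; 119/119 used.
5 item(s) taken whole; one partial (take 3/38 of B).

5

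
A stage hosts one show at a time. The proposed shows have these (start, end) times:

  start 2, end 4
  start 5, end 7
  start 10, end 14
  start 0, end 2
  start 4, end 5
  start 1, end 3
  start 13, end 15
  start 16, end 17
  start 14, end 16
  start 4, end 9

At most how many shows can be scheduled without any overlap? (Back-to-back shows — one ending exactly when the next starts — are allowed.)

7

Sort by end time and greedily take each interval whose start is ≥ the last chosen end.
Sorted by end: (0,2)  (1,3)  (2,4)  (4,5)  (5,7)  (4,9)  (10,14)  (13,15)  (14,16)  (16,17)
take (0,2); skip (1,3); take (2,4); take (4,5); take (5,7); take (10,14); take (14,16); take (16,17).
Selected 7 shows.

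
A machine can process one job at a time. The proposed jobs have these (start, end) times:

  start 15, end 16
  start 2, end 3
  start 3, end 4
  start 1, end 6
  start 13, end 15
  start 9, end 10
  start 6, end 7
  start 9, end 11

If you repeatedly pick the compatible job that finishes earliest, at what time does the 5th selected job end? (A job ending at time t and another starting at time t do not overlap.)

Sorted by end: (2,3)  (3,4)  (1,6)  (6,7)  (9,10)  (9,11)  (13,15)  (15,16)
take (2,3); take (3,4); skip (1,6); take (6,7); take (9,10); take (13,15); take (15,16).
Selected: (2,3) (3,4) (6,7) (9,10) (13,15) (15,16)

15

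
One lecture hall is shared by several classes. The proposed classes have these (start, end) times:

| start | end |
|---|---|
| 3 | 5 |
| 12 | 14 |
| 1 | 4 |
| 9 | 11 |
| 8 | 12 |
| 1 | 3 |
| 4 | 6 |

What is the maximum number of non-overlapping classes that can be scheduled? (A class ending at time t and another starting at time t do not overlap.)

Greedy by earliest finish: after sorting by end time, pick each interval compatible with the last pick.
By end time: (1,3), (1,4), (3,5), (4,6), (9,11), (8,12), (12,14).
Pick (1,3); next start ≥ 3 → (3,5); next start ≥ 5 → (9,11); next start ≥ 11 → (12,14).
Selected 4 classes.

4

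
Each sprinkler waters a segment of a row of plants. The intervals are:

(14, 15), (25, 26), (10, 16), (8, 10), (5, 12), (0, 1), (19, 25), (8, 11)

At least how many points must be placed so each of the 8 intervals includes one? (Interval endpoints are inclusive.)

4

Sort by right endpoint; whenever an interval is uncovered, place a point at its right end.
Sorted: [0,1] [8,10] [8,11] [5,12] [14,15] [10,16] [19,25] [25,26]
{[0,1]} hit by 1; {[8,10],[8,11],[5,12]} hit by 10; {[14,15],[10,16]} hit by 15; {[19,25],[25,26]} hit by 25.
Points: 1, 10, 15, 25 (4 total).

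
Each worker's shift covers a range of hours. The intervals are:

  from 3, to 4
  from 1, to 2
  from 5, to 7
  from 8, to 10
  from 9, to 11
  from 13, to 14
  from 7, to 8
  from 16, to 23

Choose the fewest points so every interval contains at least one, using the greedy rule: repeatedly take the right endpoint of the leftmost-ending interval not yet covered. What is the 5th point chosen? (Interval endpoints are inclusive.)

Process intervals by earliest right end; each time one isn't hit yet, stab at its right endpoint.
By right end: [1,2]  [3,4]  [5,7]  [7,8]  [8,10]  [9,11]  [13,14]  [16,23]
[1,2] uncovered → point at 2; [3,4] uncovered → point at 4; [5,7] uncovered → point at 7; [8,10] uncovered → point at 10; [13,14] uncovered → point at 14; [16,23] uncovered → point at 23.
Points: 2, 4, 7, 10, 14, 23 (6 total).

14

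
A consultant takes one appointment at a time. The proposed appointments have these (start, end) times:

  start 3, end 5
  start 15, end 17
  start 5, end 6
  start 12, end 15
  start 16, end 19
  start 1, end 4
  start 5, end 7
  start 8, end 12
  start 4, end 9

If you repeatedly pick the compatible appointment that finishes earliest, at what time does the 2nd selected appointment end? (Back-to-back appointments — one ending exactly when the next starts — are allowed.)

Greedy by earliest finish: after sorting by end time, pick each interval compatible with the last pick.
By end time: (1,4), (3,5), (5,6), (5,7), (4,9), (8,12), (12,15), (15,17), (16,19).
Pick (1,4); next start ≥ 4 → (5,6); next start ≥ 6 → (8,12); next start ≥ 12 → (12,15); next start ≥ 15 → (15,17).
Selected: (1,4) (5,6) (8,12) (12,15) (15,17)

6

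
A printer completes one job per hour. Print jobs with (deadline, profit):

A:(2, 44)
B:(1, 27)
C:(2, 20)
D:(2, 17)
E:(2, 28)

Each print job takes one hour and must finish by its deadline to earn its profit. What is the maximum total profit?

72

By profit: A(d2,44), E(d2,28), B(d1,27), C(d2,20), D(d2,17)
A→slot 2; E→slot 1; B skipped; C skipped; D skipped.
Profit = 28 + 44 = 72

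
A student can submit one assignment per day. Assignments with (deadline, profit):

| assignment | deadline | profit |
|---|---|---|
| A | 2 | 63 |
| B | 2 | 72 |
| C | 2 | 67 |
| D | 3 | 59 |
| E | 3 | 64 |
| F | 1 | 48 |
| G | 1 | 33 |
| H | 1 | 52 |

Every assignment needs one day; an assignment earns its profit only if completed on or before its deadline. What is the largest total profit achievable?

203

Profit order: B=72 C=67 E=64 A=63 D=59 H=52 F=48 G=33
Assign: B→slot 2, C→slot 1, E→slot 3, A skipped, D skipped, H skipped, F skipped, G skipped.
Slots: [1:C] [2:B] [3:E]
Profit = 67 + 72 + 64 = 203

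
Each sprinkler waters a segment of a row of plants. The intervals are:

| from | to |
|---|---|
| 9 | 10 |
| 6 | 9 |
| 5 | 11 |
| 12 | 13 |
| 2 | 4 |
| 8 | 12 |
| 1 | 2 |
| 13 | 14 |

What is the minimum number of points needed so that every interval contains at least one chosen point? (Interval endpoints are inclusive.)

3

Sorted: [1,2] [2,4] [6,9] [9,10] [5,11] [8,12] [12,13] [13,14]
{[1,2],[2,4]} hit by 2; {[6,9],[9,10],[5,11],[8,12]} hit by 9; {[12,13],[13,14]} hit by 13.
Points: 2, 9, 13 (3 total).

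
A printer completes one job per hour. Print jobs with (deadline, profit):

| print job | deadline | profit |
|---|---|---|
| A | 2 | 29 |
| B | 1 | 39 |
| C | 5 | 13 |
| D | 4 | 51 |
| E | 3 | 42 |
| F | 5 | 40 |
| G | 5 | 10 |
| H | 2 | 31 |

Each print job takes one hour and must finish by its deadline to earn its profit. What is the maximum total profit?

203

Take jobs in profit order; each goes to the latest open slot no later than its deadline.
Profit order: D=51 E=42 F=40 B=39 H=31 A=29 C=13 G=10
Assign: D→slot 4, E→slot 3, F→slot 5, B→slot 1, H→slot 2, A skipped, C skipped, G skipped.
Slots: [1:B] [2:H] [3:E] [4:D] [5:F]
Profit = 39 + 31 + 42 + 51 + 40 = 203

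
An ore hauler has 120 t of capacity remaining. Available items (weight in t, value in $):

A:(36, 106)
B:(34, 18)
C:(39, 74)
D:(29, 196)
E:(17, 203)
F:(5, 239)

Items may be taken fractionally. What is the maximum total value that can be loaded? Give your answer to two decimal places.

806.62

Greedy by value/weight ratio, highest first.
Ratios (sorted): F 47.80, E 11.94, D 6.76, A 2.94, C 1.90, B 0.53
take F (5 @ 239); take E (17 @ 203); take D (29 @ 196); take A (36 @ 106); take 33/39 of C → 62.62. Capacity used 120/120.
Total value = 806.62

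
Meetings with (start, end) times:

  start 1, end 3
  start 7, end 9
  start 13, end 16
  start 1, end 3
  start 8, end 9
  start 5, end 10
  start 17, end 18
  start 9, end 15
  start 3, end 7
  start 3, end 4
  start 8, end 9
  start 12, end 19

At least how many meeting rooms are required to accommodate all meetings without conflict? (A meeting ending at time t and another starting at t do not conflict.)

Count concurrent intervals with a sweep; the peak is the room count.
starts: [1, 1, 3, 3, 5, 7, 8, 8, 9, 12, 13, 17]
ends:   [3, 3, 4, 7, 9, 9, 9, 10, 15, 16, 18, 19]
s1→1 s1→2 e3→1 e3→0 s3→1 s3→2 e4→1 s5→2 e7→1 s7→2 s8→3 s8→4  — peak 4.

4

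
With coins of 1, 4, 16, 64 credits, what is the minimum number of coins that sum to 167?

167 = 2×64 + 2×16 + 1×4 + 3×1
Total coins = 2 + 2 + 1 + 3 = 8

8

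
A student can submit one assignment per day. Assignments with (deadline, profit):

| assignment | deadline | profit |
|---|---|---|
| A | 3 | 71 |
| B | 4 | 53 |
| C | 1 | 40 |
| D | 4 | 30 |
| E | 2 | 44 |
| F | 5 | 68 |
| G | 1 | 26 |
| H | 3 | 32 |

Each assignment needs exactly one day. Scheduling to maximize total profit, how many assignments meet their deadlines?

Sort by profit descending; place each in the latest free slot ≤ its deadline.
Profit order: A=71 F=68 B=53 E=44 C=40 H=32 D=30 G=26
Assign: A→slot 3, F→slot 5, B→slot 4, E→slot 2, C→slot 1, H skipped, D skipped, G skipped.
Slots: [1:C] [2:E] [3:A] [4:B] [5:F]
5 of 8 scheduled.

5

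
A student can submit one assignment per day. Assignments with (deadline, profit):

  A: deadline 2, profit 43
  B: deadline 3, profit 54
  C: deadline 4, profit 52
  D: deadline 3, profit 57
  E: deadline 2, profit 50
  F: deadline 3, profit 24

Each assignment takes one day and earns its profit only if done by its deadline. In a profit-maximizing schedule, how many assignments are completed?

4

Take jobs in profit order; each goes to the latest open slot no later than its deadline.
By profit: D(d3,57), B(d3,54), C(d4,52), E(d2,50), A(d2,43), F(d3,24)
D→slot 3; B→slot 2; C→slot 4; E→slot 1; A skipped; F skipped.
4 of 6 scheduled.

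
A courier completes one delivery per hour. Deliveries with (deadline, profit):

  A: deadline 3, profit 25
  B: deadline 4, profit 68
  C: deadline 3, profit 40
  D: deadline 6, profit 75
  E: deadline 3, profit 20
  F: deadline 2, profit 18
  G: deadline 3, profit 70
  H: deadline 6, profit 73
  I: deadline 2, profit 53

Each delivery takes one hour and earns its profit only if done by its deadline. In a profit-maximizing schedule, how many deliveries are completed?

6

Take jobs in profit order; each goes to the latest open slot no later than its deadline.
By profit: D(d6,75), H(d6,73), G(d3,70), B(d4,68), I(d2,53), C(d3,40), A(d3,25), E(d3,20), F(d2,18)
D→slot 6; H→slot 5; G→slot 3; B→slot 4; I→slot 2; C→slot 1; A skipped; E skipped; F skipped.
6 of 9 scheduled.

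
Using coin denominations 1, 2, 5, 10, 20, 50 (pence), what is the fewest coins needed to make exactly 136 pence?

6

Use the largest denomination that fits, subtract, and repeat.
136 = 2×50 + 1×20 + 1×10 + 1×5 + 1×1
Total coins = 2 + 1 + 1 + 1 + 1 = 6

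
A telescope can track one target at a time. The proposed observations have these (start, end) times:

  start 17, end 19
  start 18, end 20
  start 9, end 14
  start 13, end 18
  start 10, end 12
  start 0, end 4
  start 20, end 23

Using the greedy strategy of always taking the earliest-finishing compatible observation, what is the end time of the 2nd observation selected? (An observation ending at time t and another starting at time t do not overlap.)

Greedy by earliest finish: after sorting by end time, pick each interval compatible with the last pick.
Sorted by end: (0,4)  (10,12)  (9,14)  (13,18)  (17,19)  (18,20)  (20,23)
take (0,4); take (10,12); skip (9,14); take (13,18); skip (17,19); take (18,20); take (20,23).
Selected: (0,4) (10,12) (13,18) (18,20) (20,23)

12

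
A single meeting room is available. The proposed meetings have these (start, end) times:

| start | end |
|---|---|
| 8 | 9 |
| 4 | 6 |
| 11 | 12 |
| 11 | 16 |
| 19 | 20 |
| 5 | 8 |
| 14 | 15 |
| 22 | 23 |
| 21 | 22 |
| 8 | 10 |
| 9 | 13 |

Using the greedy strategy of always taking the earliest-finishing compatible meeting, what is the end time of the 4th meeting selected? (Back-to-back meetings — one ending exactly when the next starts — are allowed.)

Sorted by end: (4,6)  (5,8)  (8,9)  (8,10)  (11,12)  (9,13)  (14,15)  (11,16)  (19,20)  (21,22)  (22,23)
take (4,6); skip (5,8); take (8,9); take (11,12); skip (9,13); take (14,15); skip (11,16); take (19,20); take (21,22); take (22,23).
Selected: (4,6) (8,9) (11,12) (14,15) (19,20) (21,22) (22,23)

15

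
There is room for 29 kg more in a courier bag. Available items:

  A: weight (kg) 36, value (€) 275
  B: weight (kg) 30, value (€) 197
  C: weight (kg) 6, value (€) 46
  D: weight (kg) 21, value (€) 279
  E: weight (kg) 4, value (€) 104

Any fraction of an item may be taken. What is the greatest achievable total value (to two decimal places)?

Greedy by value/weight ratio, highest first.
Ratios (sorted): E 26.00, D 13.29, C 7.67, A 7.64, B 6.57
take E (4 @ 104); take D (21 @ 279); take 4/6 of C → 30.67. Capacity used 29/29.
Total value = 413.67

413.67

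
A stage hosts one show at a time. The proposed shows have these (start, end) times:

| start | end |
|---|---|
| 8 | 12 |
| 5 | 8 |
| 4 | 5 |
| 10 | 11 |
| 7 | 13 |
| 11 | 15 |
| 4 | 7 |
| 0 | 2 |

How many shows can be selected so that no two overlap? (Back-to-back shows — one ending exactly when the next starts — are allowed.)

By end time: (0,2), (4,5), (4,7), (5,8), (10,11), (8,12), (7,13), (11,15).
Pick (0,2); next start ≥ 2 → (4,5); next start ≥ 5 → (5,8); next start ≥ 8 → (10,11); next start ≥ 11 → (11,15).
Selected 5 shows.

5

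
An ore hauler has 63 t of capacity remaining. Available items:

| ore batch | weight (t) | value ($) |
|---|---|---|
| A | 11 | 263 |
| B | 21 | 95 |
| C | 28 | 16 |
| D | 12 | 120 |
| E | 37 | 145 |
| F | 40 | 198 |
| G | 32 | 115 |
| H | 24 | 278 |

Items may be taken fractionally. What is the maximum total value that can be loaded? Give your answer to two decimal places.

740.20

Sort by value per unit weight and fill in that order.
Ratios (sorted): A 23.91, H 11.58, D 10.00, F 4.95, B 4.52, E 3.92, G 3.59, C 0.57
take A (11 @ 263); take H (24 @ 278); take D (12 @ 120); take 16/40 of F → 79.20. Capacity used 63/63.
Total value = 740.20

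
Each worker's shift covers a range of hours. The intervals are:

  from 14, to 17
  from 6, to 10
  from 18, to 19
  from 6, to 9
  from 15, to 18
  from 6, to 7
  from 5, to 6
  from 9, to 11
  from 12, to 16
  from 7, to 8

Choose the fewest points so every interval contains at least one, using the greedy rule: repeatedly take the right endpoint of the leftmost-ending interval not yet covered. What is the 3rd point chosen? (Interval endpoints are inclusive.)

11

Process intervals by earliest right end; each time one isn't hit yet, stab at its right endpoint.
By right end: [5,6]  [6,7]  [7,8]  [6,9]  [6,10]  [9,11]  [12,16]  [14,17]  [15,18]  [18,19]
[5,6] uncovered → point at 6; [7,8] uncovered → point at 8; [9,11] uncovered → point at 11; [12,16] uncovered → point at 16; [18,19] uncovered → point at 19.
Points: 6, 8, 11, 16, 19 (5 total).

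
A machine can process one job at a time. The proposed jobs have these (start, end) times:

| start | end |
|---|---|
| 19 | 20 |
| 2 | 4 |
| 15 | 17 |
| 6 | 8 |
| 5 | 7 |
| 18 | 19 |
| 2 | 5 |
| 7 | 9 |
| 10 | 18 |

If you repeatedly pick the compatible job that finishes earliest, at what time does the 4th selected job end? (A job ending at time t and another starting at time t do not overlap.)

Order by finish time; keep every interval that doesn't clash with the previous kept one.
Sorted by end: (2,4)  (2,5)  (5,7)  (6,8)  (7,9)  (15,17)  (10,18)  (18,19)  (19,20)
take (2,4); skip (2,5); take (5,7); take (7,9); take (15,17); take (18,19); take (19,20).
Selected: (2,4) (5,7) (7,9) (15,17) (18,19) (19,20)

17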